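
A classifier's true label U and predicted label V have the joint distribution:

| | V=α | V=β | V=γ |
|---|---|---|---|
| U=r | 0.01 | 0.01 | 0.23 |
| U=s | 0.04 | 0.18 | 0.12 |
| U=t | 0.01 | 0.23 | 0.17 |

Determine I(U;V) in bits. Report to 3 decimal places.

Marginals: p(U) = (0.2500, 0.3400, 0.4100), p(V) = (0.0600, 0.4200, 0.5200).
I(U;V) = Σ p(x,y)·log₂[p(x,y)/(p(x)p(y))].
  (r,α): 0.01·log₂(0.6667) = -0.0058
  (r,β): 0.01·log₂(0.0952) = -0.0339
  (r,γ): 0.23·log₂(1.7692) = 0.1893
  (s,α): 0.04·log₂(1.9608) = 0.0389
  (s,β): 0.18·log₂(1.2605) = 0.0601
  (s,γ): 0.12·log₂(0.6787) = -0.0671
  (t,α): 0.01·log₂(0.4065) = -0.0130
  (t,β): 0.23·log₂(1.3357) = 0.0960
  (t,γ): 0.17·log₂(0.7974) = -0.0555
Sum = 0.209 bits.

0.209 bits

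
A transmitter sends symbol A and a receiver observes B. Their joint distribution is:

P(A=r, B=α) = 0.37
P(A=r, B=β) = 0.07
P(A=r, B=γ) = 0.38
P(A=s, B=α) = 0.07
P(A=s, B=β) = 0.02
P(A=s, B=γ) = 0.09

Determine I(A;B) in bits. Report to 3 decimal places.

0.002 bits

Marginals: p(A) = (0.8200, 0.1800), p(B) = (0.4400, 0.0900, 0.4700).
I(A;B) = H(A) + H(B) − H(A,B).
H(A) = 0.6801, H(B) = 1.3458, H(A,B) = 2.0238.
I(A;B) = 0.6801 + 1.3458 − 2.0238 = 0.002 bits.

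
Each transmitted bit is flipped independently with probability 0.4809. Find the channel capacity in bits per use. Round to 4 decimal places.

Binary symmetric channel: C = 1 − h₂(ε) where h₂ is the binary entropy function.
h₂(0.4809) = −0.4809·log₂0.4809 − 0.5191·log₂0.5191 = 0.9989.
C = 1 − 0.9989 = 0.0011 bits per channel use.

0.0011 bits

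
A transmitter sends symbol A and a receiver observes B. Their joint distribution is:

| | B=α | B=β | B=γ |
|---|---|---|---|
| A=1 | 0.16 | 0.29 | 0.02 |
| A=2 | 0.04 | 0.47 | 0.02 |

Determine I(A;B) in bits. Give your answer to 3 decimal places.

Marginals: p(A) = (0.4700, 0.5300), p(B) = (0.2000, 0.7600, 0.0400).
I(A;B) = H(A) + H(B) − H(A,B).
H(A) = 0.9974, H(B) = 0.9510, H(A,B) = 1.8644.
I(A;B) = 0.9974 + 0.9510 − 1.8644 = 0.084 bits.

0.084 bits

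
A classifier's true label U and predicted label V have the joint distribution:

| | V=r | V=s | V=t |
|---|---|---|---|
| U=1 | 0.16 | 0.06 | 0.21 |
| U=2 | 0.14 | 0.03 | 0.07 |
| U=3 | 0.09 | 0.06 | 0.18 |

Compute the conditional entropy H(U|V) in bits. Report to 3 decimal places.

Chain rule: H(U|V) = H(U,V) − H(V).
Marginals: p(U) = (0.4300, 0.2400, 0.3300), p(V) = (0.3900, 0.1500, 0.4600).
H(U,V) = 2.9583 bits; H(V) = 1.4557 bits.
H(U|V) = 2.9583 − 1.4557 = 1.503 bits.

1.503 bits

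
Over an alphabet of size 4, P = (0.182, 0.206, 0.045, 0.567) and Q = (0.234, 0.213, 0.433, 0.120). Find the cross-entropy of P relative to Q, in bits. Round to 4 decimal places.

2.6297 bits

H(P,Q) = −Σ p·log₂ q.
  −0.182·log₂(0.234) = 0.38137
  −0.206·log₂(0.213) = 0.45960
  −0.045·log₂(0.433) = 0.05434
  −0.567·log₂(0.120) = 1.73439
H(P,Q) = 2.6297 bits.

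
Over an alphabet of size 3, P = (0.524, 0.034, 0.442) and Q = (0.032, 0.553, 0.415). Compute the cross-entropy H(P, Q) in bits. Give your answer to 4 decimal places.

H(P,Q) = −Σ p·log₂ q.
  −0.524·log₂(0.032) = 2.60207
  −0.034·log₂(0.553) = 0.02906
  −0.442·log₂(0.415) = 0.56082
H(P,Q) = 3.1919 bits.

3.1919 bits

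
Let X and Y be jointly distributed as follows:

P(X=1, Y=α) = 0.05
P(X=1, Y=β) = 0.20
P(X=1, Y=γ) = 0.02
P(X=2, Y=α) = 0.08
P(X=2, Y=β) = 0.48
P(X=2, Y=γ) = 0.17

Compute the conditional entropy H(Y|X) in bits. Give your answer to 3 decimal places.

1.186 bits

Chain rule: H(Y|X) = H(X,Y) − H(X).
Marginals: p(X) = (0.2700, 0.7300), p(Y) = (0.1300, 0.6800, 0.1900).
H(X,Y) = 2.0277 bits; H(X) = 0.8415 bits.
H(Y|X) = 2.0277 − 0.8415 = 1.186 bits.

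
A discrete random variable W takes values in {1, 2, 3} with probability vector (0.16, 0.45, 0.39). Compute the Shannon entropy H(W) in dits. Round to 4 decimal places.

H(W) = −Σ p·log₁₀ p.
  −(0.16)·log₁₀(0.16) = 0.12734
  −(0.45)·log₁₀(0.45) = 0.15605
  −(0.39)·log₁₀(0.39) = 0.15948
Sum: 0.12734 + 0.15605 + 0.15948 = 0.4429 dits.

0.4429 dits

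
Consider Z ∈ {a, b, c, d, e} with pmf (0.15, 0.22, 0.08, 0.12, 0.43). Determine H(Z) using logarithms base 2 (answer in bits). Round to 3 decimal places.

2.073 bits

H(Z) = −Σ p·log₂ p.
  −(0.15)·log₂(0.15) = 0.4105
  −(0.22)·log₂(0.22) = 0.4806
  −(0.08)·log₂(0.08) = 0.2915
  −(0.12)·log₂(0.12) = 0.3671
  −(0.43)·log₂(0.43) = 0.5236
Sum: 0.4105 + 0.4806 + 0.2915 + 0.3671 + 0.5236 = 2.073 bits.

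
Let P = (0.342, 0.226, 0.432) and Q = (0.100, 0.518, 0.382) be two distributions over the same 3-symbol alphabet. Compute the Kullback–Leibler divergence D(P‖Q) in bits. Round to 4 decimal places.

0.4129 bits

D(P‖Q) = Σ p·log₂(p/q).
  0.342·log₂(0.342/0.100) = 0.60671
  0.226·log₂(0.226/0.518) = -0.27044
  0.432·log₂(0.432/0.382) = 0.07666
D(P‖Q) = 0.4129 bits.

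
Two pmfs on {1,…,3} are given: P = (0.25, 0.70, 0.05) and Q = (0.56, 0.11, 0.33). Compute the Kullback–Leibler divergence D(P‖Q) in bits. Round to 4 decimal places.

D(P‖Q) = Σ p·log₂(p/q).
  0.25·log₂(0.25/0.56) = -0.29087
  0.70·log₂(0.70/0.11) = 1.86890
  0.05·log₂(0.05/0.33) = -0.13612
D(P‖Q) = 1.4419 bits.

1.4419 bits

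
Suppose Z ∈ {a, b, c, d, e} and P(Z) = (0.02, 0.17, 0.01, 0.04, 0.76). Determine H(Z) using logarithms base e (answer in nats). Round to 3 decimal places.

0.763 nats

H(Z) = −Σ p·ln p.
  −(0.02)·ln(0.02) = 0.0782
  −(0.17)·ln(0.17) = 0.3012
  −(0.01)·ln(0.01) = 0.0461
  −(0.04)·ln(0.04) = 0.1288
  −(0.76)·ln(0.76) = 0.2086
Sum: 0.0782 + 0.3012 + 0.0461 + 0.1288 + 0.2086 = 0.763 nats.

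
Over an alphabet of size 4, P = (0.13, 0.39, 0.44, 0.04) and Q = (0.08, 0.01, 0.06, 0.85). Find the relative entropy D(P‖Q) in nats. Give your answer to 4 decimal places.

2.2463 nats

D(P‖Q) = Σ p·ln(p/q).
  0.13·ln(0.13/0.08) = 0.06312
  0.39·ln(0.39/0.01) = 1.42879
  0.44·ln(0.44/0.06) = 0.87667
  0.04·ln(0.04/0.85) = -0.12225
D(P‖Q) = 2.2463 nats.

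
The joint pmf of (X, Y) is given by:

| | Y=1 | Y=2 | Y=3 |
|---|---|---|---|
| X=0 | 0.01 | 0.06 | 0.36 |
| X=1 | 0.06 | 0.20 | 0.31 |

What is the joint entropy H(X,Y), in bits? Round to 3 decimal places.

H(X,Y) = −Σ p(x,y)·log₂ p(x,y) over all 6 cells.
  cell (0,1): −0.01·log₂0.01 = 0.0664
  cell (0,2): −0.06·log₂0.06 = 0.2435
  cell (0,3): −0.36·log₂0.36 = 0.5306
  cell (1,1): −0.06·log₂0.06 = 0.2435
  cell (1,2): −0.20·log₂0.20 = 0.4644
  cell (1,3): −0.31·log₂0.31 = 0.5238
Sum = 2.072 bits.

2.072 bits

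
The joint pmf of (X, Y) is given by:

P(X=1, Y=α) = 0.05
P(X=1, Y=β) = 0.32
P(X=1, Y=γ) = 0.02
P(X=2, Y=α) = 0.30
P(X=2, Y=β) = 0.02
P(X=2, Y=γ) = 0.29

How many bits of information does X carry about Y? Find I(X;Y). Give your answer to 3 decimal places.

0.541 bits

Marginals: p(X) = (0.3900, 0.6100), p(Y) = (0.3500, 0.3400, 0.3100).
I(X;Y) = H(X) + H(Y) − H(X,Y).
H(X) = 0.9648, H(Y) = 1.5831, H(X,Y) = 2.0069.
I(X;Y) = 0.9648 + 1.5831 − 2.0069 = 0.541 bits.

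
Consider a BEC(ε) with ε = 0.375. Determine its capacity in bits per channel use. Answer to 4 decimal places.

0.6250 bits

Binary erasure channel: capacity C = 1 − ε.
C = 1 − 0.375 = 0.6250 bits per channel use.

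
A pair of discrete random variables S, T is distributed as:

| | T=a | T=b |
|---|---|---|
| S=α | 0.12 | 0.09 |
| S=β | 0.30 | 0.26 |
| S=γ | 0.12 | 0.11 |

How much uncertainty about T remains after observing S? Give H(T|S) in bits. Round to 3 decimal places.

0.995 bits

Chain rule: H(T|S) = H(S,T) − H(S).
Marginals: p(S) = (0.2100, 0.5600, 0.2300), p(T) = (0.5400, 0.4600).
H(S,T) = 2.4235 bits; H(S) = 1.4289 bits.
H(T|S) = 2.4235 − 1.4289 = 0.995 bits.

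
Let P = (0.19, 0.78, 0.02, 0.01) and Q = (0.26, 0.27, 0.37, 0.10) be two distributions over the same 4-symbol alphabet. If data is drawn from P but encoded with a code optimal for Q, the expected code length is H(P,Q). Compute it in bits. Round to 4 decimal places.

1.9046 bits

H(P,Q) = −Σ p·log₂ q.
  −0.19·log₂(0.26) = 0.36925
  −0.78·log₂(0.27) = 1.47340
  −0.02·log₂(0.37) = 0.02869
  −0.01·log₂(0.10) = 0.03322
H(P,Q) = 1.9046 bits.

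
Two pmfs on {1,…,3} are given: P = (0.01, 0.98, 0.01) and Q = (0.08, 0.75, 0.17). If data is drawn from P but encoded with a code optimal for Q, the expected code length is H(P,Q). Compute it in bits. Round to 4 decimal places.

H(P,Q) = −Σ p·log₂ q.
  −0.01·log₂(0.08) = 0.03644
  −0.98·log₂(0.75) = 0.40674
  −0.01·log₂(0.17) = 0.02556
H(P,Q) = 0.4687 bits.

0.4687 bits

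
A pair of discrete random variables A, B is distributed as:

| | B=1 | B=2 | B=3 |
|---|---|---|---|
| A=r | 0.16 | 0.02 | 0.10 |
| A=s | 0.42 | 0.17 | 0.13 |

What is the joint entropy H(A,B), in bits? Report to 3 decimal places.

2.211 bits

H(A,B) = −Σ p(x,y)·log₂ p(x,y) over all 6 cells.
  cell (r,1): −0.16·log₂0.16 = 0.4230
  cell (r,2): −0.02·log₂0.02 = 0.1129
  cell (r,3): −0.10·log₂0.10 = 0.3322
  cell (s,1): −0.42·log₂0.42 = 0.5256
  cell (s,2): −0.17·log₂0.17 = 0.4346
  cell (s,3): −0.13·log₂0.13 = 0.3826
Sum = 2.211 bits.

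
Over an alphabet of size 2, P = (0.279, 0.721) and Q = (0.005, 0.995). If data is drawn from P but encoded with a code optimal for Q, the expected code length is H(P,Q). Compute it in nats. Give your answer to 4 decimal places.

1.4818 nats

H(P,Q) = −Σ p·ln q.
  −0.279·ln(0.005) = 1.47823
  −0.721·ln(0.995) = 0.00361
H(P,Q) = 1.4818 nats.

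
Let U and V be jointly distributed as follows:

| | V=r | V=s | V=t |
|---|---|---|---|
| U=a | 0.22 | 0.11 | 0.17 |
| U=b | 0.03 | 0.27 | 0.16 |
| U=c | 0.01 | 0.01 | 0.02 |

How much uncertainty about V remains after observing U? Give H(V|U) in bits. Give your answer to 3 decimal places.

Chain rule: H(V|U) = H(U,V) − H(U).
Marginals: p(U) = (0.5000, 0.4600, 0.0400), p(V) = (0.2600, 0.3900, 0.3500).
H(U,V) = 2.5960 bits; H(U) = 1.2011 bits.
H(V|U) = 2.5960 − 1.2011 = 1.395 bits.

1.395 bits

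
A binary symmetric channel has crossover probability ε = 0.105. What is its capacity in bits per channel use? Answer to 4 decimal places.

0.5154 bits

Binary symmetric channel: C = 1 − h₂(ε) where h₂ is the binary entropy function.
h₂(0.105) = −0.105·log₂0.105 − 0.895·log₂0.895 = 0.4846.
C = 1 − 0.4846 = 0.5154 bits per channel use.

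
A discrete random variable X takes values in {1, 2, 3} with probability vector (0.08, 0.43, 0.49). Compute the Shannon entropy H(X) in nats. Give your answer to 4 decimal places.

H(X) = −Σ p·ln p.
  −(0.08)·ln(0.08) = 0.20206
  −(0.43)·ln(0.43) = 0.36291
  −(0.49)·ln(0.49) = 0.34954
Sum: 0.20206 + 0.36291 + 0.34954 = 0.9145 nats.

0.9145 nats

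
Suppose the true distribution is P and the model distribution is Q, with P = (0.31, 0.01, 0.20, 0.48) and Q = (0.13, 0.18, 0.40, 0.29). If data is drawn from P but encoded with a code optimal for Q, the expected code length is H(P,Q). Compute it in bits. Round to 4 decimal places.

H(P,Q) = −Σ p·log₂ q.
  −0.31·log₂(0.13) = 0.91246
  −0.01·log₂(0.18) = 0.02474
  −0.20·log₂(0.40) = 0.26439
  −0.48·log₂(0.29) = 0.85722
H(P,Q) = 2.0588 bits.

2.0588 bits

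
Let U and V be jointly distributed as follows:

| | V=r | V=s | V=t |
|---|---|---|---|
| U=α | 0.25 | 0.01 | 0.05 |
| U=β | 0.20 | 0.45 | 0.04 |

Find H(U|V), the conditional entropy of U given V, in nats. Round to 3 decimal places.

0.419 nats

Chain rule: H(U|V) = H(U,V) − H(V).
Marginals: p(U) = (0.3100, 0.6900), p(V) = (0.4500, 0.4600, 0.0900).
H(U,V) = 1.3524 nats; H(V) = 0.9332 nats.
H(U|V) = 1.3524 − 0.9332 = 0.419 nats.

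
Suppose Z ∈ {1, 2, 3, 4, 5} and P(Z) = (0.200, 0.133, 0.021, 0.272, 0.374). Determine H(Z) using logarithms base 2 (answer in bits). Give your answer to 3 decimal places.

H(Z) = −Σ p·log₂ p.
  −(0.200)·log₂(0.200) = 0.4644
  −(0.133)·log₂(0.133) = 0.3871
  −(0.021)·log₂(0.021) = 0.1170
  −(0.272)·log₂(0.272) = 0.5109
  −(0.374)·log₂(0.374) = 0.5307
Sum: 0.4644 + 0.3871 + 0.1170 + 0.5109 + 0.5307 = 2.010 bits.

2.010 bits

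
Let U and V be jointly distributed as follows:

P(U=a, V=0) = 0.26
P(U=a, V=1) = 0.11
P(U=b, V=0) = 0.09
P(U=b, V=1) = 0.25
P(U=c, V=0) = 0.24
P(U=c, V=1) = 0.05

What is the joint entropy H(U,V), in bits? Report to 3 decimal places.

H(U,V) = −Σ p(x,y)·log₂ p(x,y) over all 6 cells.
  cell (a,0): −0.26·log₂0.26 = 0.5053
  cell (a,1): −0.11·log₂0.11 = 0.3503
  cell (b,0): −0.09·log₂0.09 = 0.3127
  cell (b,1): −0.25·log₂0.25 = 0.5000
  cell (c,0): −0.24·log₂0.24 = 0.4941
  cell (c,1): −0.05·log₂0.05 = 0.2161
Sum = 2.378 bits.

2.378 bits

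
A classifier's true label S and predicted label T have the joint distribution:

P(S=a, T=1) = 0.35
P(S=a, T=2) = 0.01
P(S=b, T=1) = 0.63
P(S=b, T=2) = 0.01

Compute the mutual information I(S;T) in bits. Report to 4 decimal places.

Marginals: p(S) = (0.3600, 0.6400), p(T) = (0.9800, 0.0200).
I(S;T) = H(S) + H(T) − H(S,T).
H(S) = 0.9427, H(T) = 0.1414, H(S,T) = 1.0829.
I(S;T) = 0.9427 + 0.1414 − 1.0829 = 0.0012 bits.

0.0012 bits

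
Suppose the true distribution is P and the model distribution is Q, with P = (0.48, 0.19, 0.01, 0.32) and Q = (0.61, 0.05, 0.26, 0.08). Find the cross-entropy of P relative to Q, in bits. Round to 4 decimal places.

H(P,Q) = −Σ p·log₂ q.
  −0.48·log₂(0.61) = 0.34230
  −0.19·log₂(0.05) = 0.82117
  −0.01·log₂(0.26) = 0.01943
  −0.32·log₂(0.08) = 1.16603
H(P,Q) = 2.3489 bits.

2.3489 bits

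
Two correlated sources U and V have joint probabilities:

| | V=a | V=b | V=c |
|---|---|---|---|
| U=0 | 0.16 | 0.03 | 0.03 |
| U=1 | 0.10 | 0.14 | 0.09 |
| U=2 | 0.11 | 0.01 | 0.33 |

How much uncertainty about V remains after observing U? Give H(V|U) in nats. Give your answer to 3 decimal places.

0.822 nats

Marginals: p(U) = (0.2200, 0.3300, 0.4500), p(V) = (0.3700, 0.1800, 0.4500).
H(V|U) = Σ p(U) · H(V|U=·).
  U=0: p=0.2200, H(V|U=0) = 0.7750
  U=1: p=0.3300, H(V|U=1) = 1.0799
  U=2: p=0.4500, H(V|U=2) = 0.6564
Weighted sum = 0.822 nats.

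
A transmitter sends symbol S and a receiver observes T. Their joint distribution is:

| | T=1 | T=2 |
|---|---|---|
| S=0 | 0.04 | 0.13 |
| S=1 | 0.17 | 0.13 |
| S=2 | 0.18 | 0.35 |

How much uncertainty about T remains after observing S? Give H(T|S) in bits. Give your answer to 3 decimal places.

Chain rule: H(T|S) = H(S,T) − H(S).
Marginals: p(S) = (0.1700, 0.3000, 0.5300), p(T) = (0.3900, 0.6100).
H(S,T) = 2.3610 bits; H(S) = 1.4411 bits.
H(T|S) = 2.3610 − 1.4411 = 0.920 bits.

0.920 bits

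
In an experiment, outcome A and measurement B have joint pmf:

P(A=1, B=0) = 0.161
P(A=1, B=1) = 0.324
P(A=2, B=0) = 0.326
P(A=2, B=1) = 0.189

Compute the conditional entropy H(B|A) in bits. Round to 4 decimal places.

Marginals: p(A) = (0.4850, 0.5150), p(B) = (0.4870, 0.5130).
H(B|A) = Σ p(A) · H(B|A=·).
  A=1: p=0.4850, H(B|A=1) = 0.9169
  A=2: p=0.5150, H(B|A=2) = 0.9483
Weighted sum = 0.9331 bits.

0.9331 bits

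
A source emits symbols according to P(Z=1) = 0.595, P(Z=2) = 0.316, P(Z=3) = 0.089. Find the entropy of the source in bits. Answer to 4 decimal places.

H(Z) = −Σ p·log₂ p.
  −(0.595)·log₂(0.595) = 0.44568
  −(0.316)·log₂(0.316) = 0.52519
  −(0.089)·log₂(0.089) = 0.31061
Sum: 0.44568 + 0.52519 + 0.31061 = 1.2815 bits.

1.2815 bits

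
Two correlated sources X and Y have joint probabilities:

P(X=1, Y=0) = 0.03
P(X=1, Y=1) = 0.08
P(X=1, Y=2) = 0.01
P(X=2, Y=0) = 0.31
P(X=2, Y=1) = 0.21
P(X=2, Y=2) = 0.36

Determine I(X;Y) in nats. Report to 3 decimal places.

Marginals: p(X) = (0.1200, 0.8800), p(Y) = (0.3400, 0.2900, 0.3700).
I(X;Y) = H(X) + H(Y) − H(X,Y).
H(X) = 0.3669, H(Y) = 1.0937, H(X,Y) = 1.4119.
I(X;Y) = 0.3669 + 1.0937 − 1.4119 = 0.049 nats.

0.049 nats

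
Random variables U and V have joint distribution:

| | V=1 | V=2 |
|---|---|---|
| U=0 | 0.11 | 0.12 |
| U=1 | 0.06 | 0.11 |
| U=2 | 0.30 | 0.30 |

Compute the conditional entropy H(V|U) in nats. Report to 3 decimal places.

Chain rule: H(V|U) = H(U,V) − H(U).
Marginals: p(U) = (0.2300, 0.1700, 0.6000), p(V) = (0.4700, 0.5300).
H(U,V) = 1.6312 nats; H(U) = 0.9458 nats.
H(V|U) = 1.6312 − 0.9458 = 0.685 nats.

0.685 nats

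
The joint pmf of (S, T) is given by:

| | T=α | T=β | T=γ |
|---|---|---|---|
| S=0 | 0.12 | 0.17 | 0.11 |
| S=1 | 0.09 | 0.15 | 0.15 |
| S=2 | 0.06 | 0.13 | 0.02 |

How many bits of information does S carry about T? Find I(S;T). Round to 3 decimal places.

0.049 bits

Marginals: p(S) = (0.4000, 0.3900, 0.2100), p(T) = (0.2700, 0.4500, 0.2800).
I(S;T) = H(S) + H(T) − H(S,T).
H(S) = 1.5314, H(T) = 1.5426, H(S,T) = 3.0247.
I(S;T) = 1.5314 + 1.5426 − 3.0247 = 0.049 bits.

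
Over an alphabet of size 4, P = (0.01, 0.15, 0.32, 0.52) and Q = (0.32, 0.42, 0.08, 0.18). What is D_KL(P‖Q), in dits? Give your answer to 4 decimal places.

D(P‖Q) = Σ p·log₁₀(p/q).
  0.01·log₁₀(0.01/0.32) = -0.01505
  0.15·log₁₀(0.15/0.42) = -0.06707
  0.32·log₁₀(0.32/0.08) = 0.19266
  0.52·log₁₀(0.52/0.18) = 0.23958
D(P‖Q) = 0.3501 dits.

0.3501 dits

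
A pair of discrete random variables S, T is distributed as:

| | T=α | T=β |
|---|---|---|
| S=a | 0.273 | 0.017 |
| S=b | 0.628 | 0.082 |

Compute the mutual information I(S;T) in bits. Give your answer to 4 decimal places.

Marginals: p(S) = (0.2900, 0.7100), p(T) = (0.9010, 0.0990).
I(S;T) = Σ p(x,y)·log₂[p(x,y)/(p(x)p(y))].
  (a,α): 0.273·log₂(1.0448) = 0.01727
  (a,β): 0.017·log₂(0.5921) = -0.01285
  (b,α): 0.628·log₂(0.9817) = -0.01674
  (b,β): 0.082·log₂(1.1666) = 0.01823
Sum = 0.0059 bits.

0.0059 bits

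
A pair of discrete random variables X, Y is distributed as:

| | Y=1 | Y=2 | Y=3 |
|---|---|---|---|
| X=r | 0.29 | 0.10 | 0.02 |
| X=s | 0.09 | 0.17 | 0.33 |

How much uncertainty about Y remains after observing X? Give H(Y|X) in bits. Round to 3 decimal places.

1.262 bits

Marginals: p(X) = (0.4100, 0.5900), p(Y) = (0.3800, 0.2700, 0.3500).
H(Y|X) = Σ p(X) · H(Y|X=·).
  X=r: p=0.4100, H(Y|X=r) = 1.0624
  X=s: p=0.5900, H(Y|X=s) = 1.3999
Weighted sum = 1.262 bits.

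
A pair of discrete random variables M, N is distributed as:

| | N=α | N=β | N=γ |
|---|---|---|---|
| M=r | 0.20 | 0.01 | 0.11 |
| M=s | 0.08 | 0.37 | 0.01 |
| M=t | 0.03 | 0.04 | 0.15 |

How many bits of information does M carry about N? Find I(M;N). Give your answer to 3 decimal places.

Marginals: p(M) = (0.3200, 0.4600, 0.2200), p(N) = (0.3100, 0.4200, 0.2700).
I(M;N) = Σ p(x,y)·log₂[p(x,y)/(p(x)p(y))].
  (r,α): 0.20·log₂(2.0161) = 0.2023
  (r,β): 0.01·log₂(0.0744) = -0.0375
  (r,γ): 0.11·log₂(1.2731) = 0.0383
  (s,α): 0.08·log₂(0.5610) = -0.0667
  (s,β): 0.37·log₂(1.9151) = 0.3468
  (s,γ): 0.01·log₂(0.0805) = -0.0363
  (t,α): 0.03·log₂(0.4399) = -0.0355
  (t,β): 0.04·log₂(0.4329) = -0.0483
  (t,γ): 0.15·log₂(2.5253) = 0.2005
Sum = 0.564 bits.

0.564 bits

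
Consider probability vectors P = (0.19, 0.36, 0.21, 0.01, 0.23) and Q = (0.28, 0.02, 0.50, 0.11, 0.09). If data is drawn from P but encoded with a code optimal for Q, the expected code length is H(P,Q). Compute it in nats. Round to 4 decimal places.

2.3717 nats

H(P,Q) = −Σ p·ln q.
  −0.19·ln(0.28) = 0.24186
  −0.36·ln(0.02) = 1.40833
  −0.21·ln(0.50) = 0.14556
  −0.01·ln(0.11) = 0.02207
  −0.23·ln(0.09) = 0.55383
H(P,Q) = 2.3717 nats.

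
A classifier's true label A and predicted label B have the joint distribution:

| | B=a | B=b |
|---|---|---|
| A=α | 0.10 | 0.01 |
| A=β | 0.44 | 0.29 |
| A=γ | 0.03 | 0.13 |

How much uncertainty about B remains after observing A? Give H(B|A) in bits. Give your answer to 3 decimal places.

0.867 bits

Chain rule: H(B|A) = H(A,B) − H(A).
Marginals: p(A) = (0.1100, 0.7300, 0.1600), p(B) = (0.5700, 0.4300).
H(A,B) = 1.9721 bits; H(A) = 1.1047 bits.
H(B|A) = 1.9721 − 1.1047 = 0.867 bits.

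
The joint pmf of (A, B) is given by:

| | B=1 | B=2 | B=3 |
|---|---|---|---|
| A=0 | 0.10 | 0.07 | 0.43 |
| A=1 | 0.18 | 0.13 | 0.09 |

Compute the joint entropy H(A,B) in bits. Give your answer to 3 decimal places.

H(A,B) = −Σ p(x,y)·log₂ p(x,y) over all 6 cells.
  cell (0,1): −0.10·log₂0.10 = 0.3322
  cell (0,2): −0.07·log₂0.07 = 0.2686
  cell (0,3): −0.43·log₂0.43 = 0.5236
  cell (1,1): −0.18·log₂0.18 = 0.4453
  cell (1,2): −0.13·log₂0.13 = 0.3826
  cell (1,3): −0.09·log₂0.09 = 0.3127
Sum = 2.265 bits.

2.265 bits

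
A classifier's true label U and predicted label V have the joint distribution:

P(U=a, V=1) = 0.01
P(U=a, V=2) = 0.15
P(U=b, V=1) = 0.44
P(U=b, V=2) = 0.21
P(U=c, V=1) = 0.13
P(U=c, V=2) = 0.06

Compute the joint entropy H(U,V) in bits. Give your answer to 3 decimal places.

H(U,V) = −Σ p(x,y)·log₂ p(x,y) over all 6 cells.
  cell (a,1): −0.01·log₂0.01 = 0.0664
  cell (a,2): −0.15·log₂0.15 = 0.4105
  cell (b,1): −0.44·log₂0.44 = 0.5211
  cell (b,2): −0.21·log₂0.21 = 0.4728
  cell (c,1): −0.13·log₂0.13 = 0.3826
  cell (c,2): −0.06·log₂0.06 = 0.2435
Sum = 2.097 bits.

2.097 bits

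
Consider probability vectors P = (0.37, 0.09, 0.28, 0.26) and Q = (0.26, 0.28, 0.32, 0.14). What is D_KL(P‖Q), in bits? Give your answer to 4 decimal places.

D(P‖Q) = Σ p·log₂(p/q).
  0.37·log₂(0.37/0.26) = 0.18834
  0.09·log₂(0.09/0.28) = -0.14737
  0.28·log₂(0.28/0.32) = -0.05394
  0.26·log₂(0.26/0.14) = 0.23220
D(P‖Q) = 0.2192 bits.

0.2192 bits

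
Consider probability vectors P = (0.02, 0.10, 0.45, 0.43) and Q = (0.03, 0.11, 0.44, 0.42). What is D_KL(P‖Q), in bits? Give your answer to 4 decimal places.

D(P‖Q) = Σ p·log₂(p/q).
  0.02·log₂(0.02/0.03) = -0.01170
  0.10·log₂(0.10/0.11) = -0.01375
  0.45·log₂(0.45/0.44) = 0.01459
  0.43·log₂(0.43/0.42) = 0.01460
D(P‖Q) = 0.0037 bits.

0.0037 bits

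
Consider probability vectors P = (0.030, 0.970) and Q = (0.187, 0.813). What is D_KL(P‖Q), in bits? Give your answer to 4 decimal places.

0.1679 bits

D(P‖Q) = Σ p·log₂(p/q).
  0.030·log₂(0.030/0.187) = -0.07920
  0.970·log₂(0.970/0.813) = 0.24709
D(P‖Q) = 0.1679 bits.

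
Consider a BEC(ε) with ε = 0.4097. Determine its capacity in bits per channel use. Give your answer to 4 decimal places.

0.5903 bits

Binary erasure channel: capacity C = 1 − ε.
C = 1 − 0.4097 = 0.5903 bits per channel use.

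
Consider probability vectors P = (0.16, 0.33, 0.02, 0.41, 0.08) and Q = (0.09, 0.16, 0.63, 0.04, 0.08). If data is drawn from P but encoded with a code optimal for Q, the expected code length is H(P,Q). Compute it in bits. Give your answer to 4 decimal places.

H(P,Q) = −Σ p·log₂ q.
  −0.16·log₂(0.09) = 0.55583
  −0.33·log₂(0.16) = 0.87247
  −0.02·log₂(0.63) = 0.01333
  −0.41·log₂(0.04) = 1.90398
  −0.08·log₂(0.08) = 0.29151
H(P,Q) = 3.6371 bits.

3.6371 bits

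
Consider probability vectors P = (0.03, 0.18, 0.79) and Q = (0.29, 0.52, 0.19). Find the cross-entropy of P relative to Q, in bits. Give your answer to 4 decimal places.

2.1162 bits

H(P,Q) = −Σ p·log₂ q.
  −0.03·log₂(0.29) = 0.05358
  −0.18·log₂(0.52) = 0.16981
  −0.79·log₂(0.19) = 1.89278
H(P,Q) = 2.1162 bits.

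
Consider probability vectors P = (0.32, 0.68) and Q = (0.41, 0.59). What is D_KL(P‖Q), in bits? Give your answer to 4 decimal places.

0.0249 bits

D(P‖Q) = Σ p·log₂(p/q).
  0.32·log₂(0.32/0.41) = -0.11442
  0.68·log₂(0.68/0.59) = 0.13928
D(P‖Q) = 0.0249 bits.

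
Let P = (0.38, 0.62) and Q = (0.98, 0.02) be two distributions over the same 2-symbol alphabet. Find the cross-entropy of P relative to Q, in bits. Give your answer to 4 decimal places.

H(P,Q) = −Σ p·log₂ q.
  −0.38·log₂(0.98) = 0.01108
  −0.62·log₂(0.02) = 3.49919
H(P,Q) = 3.5103 bits.

3.5103 bits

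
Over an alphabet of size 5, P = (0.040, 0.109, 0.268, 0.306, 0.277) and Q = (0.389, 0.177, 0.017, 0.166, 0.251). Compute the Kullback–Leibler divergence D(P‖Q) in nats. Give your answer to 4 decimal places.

D(P‖Q) = Σ p·ln(p/q).
  0.040·ln(0.040/0.389) = -0.09099
  0.109·ln(0.109/0.177) = -0.05284
  0.268·ln(0.268/0.017) = 0.73908
  0.306·ln(0.306/0.166) = 0.18715
  0.277·ln(0.277/0.251) = 0.02730
D(P‖Q) = 0.8097 nats.

0.8097 nats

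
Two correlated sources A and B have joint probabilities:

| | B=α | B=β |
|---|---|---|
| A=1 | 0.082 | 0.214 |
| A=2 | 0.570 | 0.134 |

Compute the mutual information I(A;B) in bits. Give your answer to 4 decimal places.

Marginals: p(A) = (0.2960, 0.7040), p(B) = (0.6520, 0.3480).
I(A;B) = H(A) + H(B) − H(A,B).
H(A) = 0.8763, H(B) = 0.9323, H(A,B) = 1.6227.
I(A;B) = 0.8763 + 0.9323 − 1.6227 = 0.1859 bits.

0.1859 bits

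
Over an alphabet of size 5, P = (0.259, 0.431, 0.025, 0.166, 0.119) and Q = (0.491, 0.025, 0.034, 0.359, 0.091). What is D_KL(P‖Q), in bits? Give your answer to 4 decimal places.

1.3817 bits

D(P‖Q) = Σ p·log₂(p/q).
  0.259·log₂(0.259/0.491) = -0.23900
  0.431·log₂(0.431/0.025) = 1.77041
  0.025·log₂(0.025/0.034) = -0.01109
  0.166·log₂(0.166/0.359) = -0.18472
  0.119·log₂(0.119/0.091) = 0.04606
D(P‖Q) = 1.3817 bits.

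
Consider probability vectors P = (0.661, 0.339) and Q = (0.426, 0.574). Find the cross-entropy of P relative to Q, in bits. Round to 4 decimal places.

H(P,Q) = −Σ p·log₂ q.
  −0.661·log₂(0.426) = 0.81374
  −0.339·log₂(0.574) = 0.27150
H(P,Q) = 1.0852 bits.

1.0852 bits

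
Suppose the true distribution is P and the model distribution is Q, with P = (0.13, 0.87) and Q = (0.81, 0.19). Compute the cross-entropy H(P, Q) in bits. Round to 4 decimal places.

H(P,Q) = −Σ p·log₂ q.
  −0.13·log₂(0.81) = 0.03952
  −0.87·log₂(0.19) = 2.08446
H(P,Q) = 2.1240 bits.

2.1240 bits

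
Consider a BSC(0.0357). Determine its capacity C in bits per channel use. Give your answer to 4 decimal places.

Binary symmetric channel: C = 1 − h₂(ε) where h₂ is the binary entropy function.
h₂(0.0357) = −0.0357·log₂0.0357 − 0.9643·log₂0.9643 = 0.2222.
C = 1 − 0.2222 = 0.7778 bits per channel use.

0.7778 bits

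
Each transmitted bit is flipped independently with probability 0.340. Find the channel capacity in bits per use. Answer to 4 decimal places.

Binary symmetric channel: C = 1 − h₂(ε) where h₂ is the binary entropy function.
h₂(0.340) = −0.340·log₂0.340 − 0.660·log₂0.660 = 0.9248.
C = 1 − 0.9248 = 0.0752 bits per channel use.

0.0752 bits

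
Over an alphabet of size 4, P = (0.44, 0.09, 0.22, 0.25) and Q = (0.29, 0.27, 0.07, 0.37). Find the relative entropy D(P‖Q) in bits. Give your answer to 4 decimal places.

0.3440 bits

D(P‖Q) = Σ p·log₂(p/q).
  0.44·log₂(0.44/0.29) = 0.26464
  0.09·log₂(0.09/0.27) = -0.14265
  0.22·log₂(0.22/0.07) = 0.36346
  0.25·log₂(0.25/0.37) = -0.14140
D(P‖Q) = 0.3440 bits.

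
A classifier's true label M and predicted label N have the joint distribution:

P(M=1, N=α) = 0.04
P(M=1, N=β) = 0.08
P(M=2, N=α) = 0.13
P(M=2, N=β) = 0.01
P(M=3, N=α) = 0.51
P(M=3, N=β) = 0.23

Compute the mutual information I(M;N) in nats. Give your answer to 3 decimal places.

Marginals: p(M) = (0.1200, 0.1400, 0.7400), p(N) = (0.6800, 0.3200).
I(M;N) = Σ p(x,y)·ln[p(x,y)/(p(x)p(y))].
  (1,α): 0.04·ln(0.4902) = -0.0285
  (1,β): 0.08·ln(2.0833) = 0.0587
  (2,α): 0.13·ln(1.3655) = 0.0405
  (2,β): 0.01·ln(0.2232) = -0.0150
  (3,α): 0.51·ln(1.0135) = 0.0068
  (3,β): 0.23·ln(0.9713) = -0.0067
Sum = 0.056 nats.

0.056 nats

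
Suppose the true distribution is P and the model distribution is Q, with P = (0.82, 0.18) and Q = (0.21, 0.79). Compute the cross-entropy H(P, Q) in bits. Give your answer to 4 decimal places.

1.9075 bits

H(P,Q) = −Σ p·log₂ q.
  −0.82·log₂(0.21) = 1.84626
  −0.18·log₂(0.79) = 0.06121
H(P,Q) = 1.9075 bits.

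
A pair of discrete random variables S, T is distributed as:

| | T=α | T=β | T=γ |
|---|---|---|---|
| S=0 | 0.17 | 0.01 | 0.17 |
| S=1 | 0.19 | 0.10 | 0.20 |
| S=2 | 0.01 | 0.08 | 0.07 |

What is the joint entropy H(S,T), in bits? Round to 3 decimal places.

H(S,T) = −Σ p(x,y)·log₂ p(x,y) over all 9 cells.
  cell (0,α): −0.17·log₂0.17 = 0.4346
  cell (0,β): −0.01·log₂0.01 = 0.0664
  cell (0,γ): −0.17·log₂0.17 = 0.4346
  cell (1,α): −0.19·log₂0.19 = 0.4552
  cell (1,β): −0.10·log₂0.10 = 0.3322
  cell (1,γ): −0.20·log₂0.20 = 0.4644
  cell (2,α): −0.01·log₂0.01 = 0.0664
  cell (2,β): −0.08·log₂0.08 = 0.2915
  cell (2,γ): −0.07·log₂0.07 = 0.2686
Sum = 2.814 bits.

2.814 bits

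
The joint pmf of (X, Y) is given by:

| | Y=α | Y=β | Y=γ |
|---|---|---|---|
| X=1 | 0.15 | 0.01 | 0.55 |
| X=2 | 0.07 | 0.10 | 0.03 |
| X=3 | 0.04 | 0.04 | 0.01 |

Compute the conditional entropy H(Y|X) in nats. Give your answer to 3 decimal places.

Chain rule: H(Y|X) = H(X,Y) − H(X).
Marginals: p(X) = (0.7100, 0.2000, 0.0900), p(Y) = (0.2600, 0.1500, 0.5900).
H(X,Y) = 1.4846 nats; H(X) = 0.7818 nats.
H(Y|X) = 1.4846 − 0.7818 = 0.703 nats.

0.703 nats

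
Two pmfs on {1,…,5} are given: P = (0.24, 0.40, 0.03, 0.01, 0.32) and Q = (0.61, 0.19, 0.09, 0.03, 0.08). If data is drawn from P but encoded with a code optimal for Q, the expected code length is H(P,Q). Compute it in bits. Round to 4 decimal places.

2.4504 bits

H(P,Q) = −Σ p·log₂ q.
  −0.24·log₂(0.61) = 0.17115
  −0.40·log₂(0.19) = 0.95837
  −0.03·log₂(0.09) = 0.10422
  −0.01·log₂(0.03) = 0.05059
  −0.32·log₂(0.08) = 1.16603
H(P,Q) = 2.4504 bits.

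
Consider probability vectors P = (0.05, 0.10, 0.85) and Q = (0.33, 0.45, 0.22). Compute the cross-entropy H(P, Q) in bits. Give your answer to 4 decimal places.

2.0519 bits

H(P,Q) = −Σ p·log₂ q.
  −0.05·log₂(0.33) = 0.07997
  −0.10·log₂(0.45) = 0.11520
  −0.85·log₂(0.22) = 1.85676
H(P,Q) = 2.0519 bits.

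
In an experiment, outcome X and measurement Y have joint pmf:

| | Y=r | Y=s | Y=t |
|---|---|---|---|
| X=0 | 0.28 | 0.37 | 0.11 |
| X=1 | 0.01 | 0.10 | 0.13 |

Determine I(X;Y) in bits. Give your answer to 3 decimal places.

Marginals: p(X) = (0.7600, 0.2400), p(Y) = (0.2900, 0.4700, 0.2400).
I(X;Y) = Σ p(x,y)·log₂[p(x,y)/(p(x)p(y))].
  (0,r): 0.28·log₂(1.2704) = 0.0967
  (0,s): 0.37·log₂(1.0358) = 0.0188
  (0,t): 0.11·log₂(0.6031) = -0.0803
  (1,r): 0.01·log₂(0.1437) = -0.0280
  (1,s): 0.10·log₂(0.8865) = -0.0174
  (1,t): 0.13·log₂(2.2569) = 0.1527
Sum = 0.143 bits.

0.143 bits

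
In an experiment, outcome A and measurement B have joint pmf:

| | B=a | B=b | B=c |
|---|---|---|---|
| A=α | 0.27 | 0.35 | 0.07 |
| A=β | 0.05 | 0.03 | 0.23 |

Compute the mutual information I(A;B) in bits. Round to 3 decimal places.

Marginals: p(A) = (0.6900, 0.3100), p(B) = (0.3200, 0.3800, 0.3000).
I(A;B) = Σ p(x,y)·log₂[p(x,y)/(p(x)p(y))].
  (α,a): 0.27·log₂(1.2228) = 0.0784
  (α,b): 0.35·log₂(1.3349) = 0.1458
  (α,c): 0.07·log₂(0.3382) = -0.1095
  (β,a): 0.05·log₂(0.5040) = -0.0494
  (β,b): 0.03·log₂(0.2547) = -0.0592
  (β,c): 0.23·log₂(2.4731) = 0.3005
Sum = 0.307 bits.

0.307 bits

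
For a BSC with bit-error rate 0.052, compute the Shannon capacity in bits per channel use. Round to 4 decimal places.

Binary symmetric channel: C = 1 − h₂(ε) where h₂ is the binary entropy function.
h₂(0.052) = −0.052·log₂0.052 − 0.948·log₂0.948 = 0.2948.
C = 1 − 0.2948 = 0.7052 bits per channel use.

0.7052 bits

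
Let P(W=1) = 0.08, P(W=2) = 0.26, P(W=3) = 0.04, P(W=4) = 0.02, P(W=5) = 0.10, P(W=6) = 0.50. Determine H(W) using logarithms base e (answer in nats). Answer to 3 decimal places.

1.336 nats

H(W) = −Σ p·ln p.
  −(0.08)·ln(0.08) = 0.2021
  −(0.26)·ln(0.26) = 0.3502
  −(0.04)·ln(0.04) = 0.1288
  −(0.02)·ln(0.02) = 0.0782
  −(0.10)·ln(0.10) = 0.2303
  −(0.50)·ln(0.50) = 0.3466
Sum: 0.2021 + 0.3502 + 0.1288 + 0.0782 + 0.2303 + 0.3466 = 1.336 nats.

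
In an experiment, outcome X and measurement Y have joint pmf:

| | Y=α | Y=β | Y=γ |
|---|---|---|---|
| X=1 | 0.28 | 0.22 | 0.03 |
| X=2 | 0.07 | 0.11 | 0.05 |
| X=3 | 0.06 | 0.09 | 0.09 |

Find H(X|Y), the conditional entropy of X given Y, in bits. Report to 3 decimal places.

Chain rule: H(X|Y) = H(X,Y) − H(Y).
Marginals: p(X) = (0.5300, 0.2300, 0.2400), p(Y) = (0.4100, 0.4200, 0.1700).
H(X,Y) = 2.8503 bits; H(Y) = 1.4876 bits.
H(X|Y) = 2.8503 − 1.4876 = 1.363 bits.

1.363 bits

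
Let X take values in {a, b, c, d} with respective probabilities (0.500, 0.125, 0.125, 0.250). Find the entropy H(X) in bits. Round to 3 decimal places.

H(X) = −Σ p·log₂ p.
  −(0.500)·log₂(0.500) = 0.5000
  −(0.125)·log₂(0.125) = 0.3750
  −(0.125)·log₂(0.125) = 0.3750
  −(0.250)·log₂(0.250) = 0.5000
Sum: 0.5000 + 0.3750 + 0.3750 + 0.5000 = 1.750 bits.

1.750 bits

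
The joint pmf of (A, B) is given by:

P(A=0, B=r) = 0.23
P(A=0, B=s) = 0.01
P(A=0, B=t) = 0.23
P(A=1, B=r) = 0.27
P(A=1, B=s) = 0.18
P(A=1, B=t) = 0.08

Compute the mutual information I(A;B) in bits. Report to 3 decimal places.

0.188 bits

Marginals: p(A) = (0.4700, 0.5300), p(B) = (0.5000, 0.1900, 0.3100).
I(A;B) = H(A) + H(B) − H(A,B).
H(A) = 0.9974, H(B) = 1.4790, H(A,B) = 2.2886.
I(A;B) = 0.9974 + 1.4790 − 2.2886 = 0.188 bits.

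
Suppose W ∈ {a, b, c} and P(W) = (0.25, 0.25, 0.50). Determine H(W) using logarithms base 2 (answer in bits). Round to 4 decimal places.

H(W) = −Σ p·log₂ p.
  −(0.25)·log₂(0.25) = 0.50000
  −(0.25)·log₂(0.25) = 0.50000
  −(0.50)·log₂(0.50) = 0.50000
Sum: 0.50000 + 0.50000 + 0.50000 = 1.5000 bits.

1.5000 bits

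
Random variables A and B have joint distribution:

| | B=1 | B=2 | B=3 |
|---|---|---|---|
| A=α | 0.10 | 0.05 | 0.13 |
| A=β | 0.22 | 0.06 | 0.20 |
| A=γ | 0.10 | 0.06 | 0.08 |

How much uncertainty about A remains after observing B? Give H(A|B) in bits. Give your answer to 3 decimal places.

Marginals: p(A) = (0.2800, 0.4800, 0.2400), p(B) = (0.4200, 0.1700, 0.4100).
H(A|B) = Σ p(B) · H(A|B=·).
  B=1: p=0.4200, H(A|B=1) = 1.4746
  B=2: p=0.1700, H(A|B=2) = 1.5799
  B=3: p=0.4100, H(A|B=3) = 1.4906
Weighted sum = 1.499 bits.

1.499 bits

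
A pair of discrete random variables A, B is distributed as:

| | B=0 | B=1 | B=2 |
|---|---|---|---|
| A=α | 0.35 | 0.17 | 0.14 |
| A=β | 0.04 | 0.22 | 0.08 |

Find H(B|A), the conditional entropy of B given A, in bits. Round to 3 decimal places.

1.395 bits

Chain rule: H(B|A) = H(A,B) − H(A).
Marginals: p(A) = (0.6600, 0.3400), p(B) = (0.3900, 0.3900, 0.2200).
H(A,B) = 2.3196 bits; H(A) = 0.9248 bits.
H(B|A) = 2.3196 − 0.9248 = 1.395 bits.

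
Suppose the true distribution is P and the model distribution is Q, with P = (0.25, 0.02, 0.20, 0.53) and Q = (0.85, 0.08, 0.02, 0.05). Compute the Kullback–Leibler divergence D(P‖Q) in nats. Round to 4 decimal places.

D(P‖Q) = Σ p·ln(p/q).
  0.25·ln(0.25/0.85) = -0.30594
  0.02·ln(0.02/0.08) = -0.02773
  0.20·ln(0.20/0.02) = 0.46052
  0.53·ln(0.53/0.05) = 1.25125
D(P‖Q) = 1.3781 nats.

1.3781 nats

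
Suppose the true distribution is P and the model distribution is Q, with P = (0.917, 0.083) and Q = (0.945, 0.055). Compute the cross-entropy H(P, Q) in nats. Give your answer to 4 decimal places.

0.2926 nats

H(P,Q) = −Σ p·ln q.
  −0.917·ln(0.945) = 0.05188
  −0.083·ln(0.055) = 0.24074
H(P,Q) = 0.2926 nats.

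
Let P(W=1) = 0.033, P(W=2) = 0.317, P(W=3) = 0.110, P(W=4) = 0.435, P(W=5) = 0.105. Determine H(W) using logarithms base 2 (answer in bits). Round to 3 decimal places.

1.902 bits

H(W) = −Σ p·log₂ p.
  −(0.033)·log₂(0.033) = 0.1624
  −(0.317)·log₂(0.317) = 0.5254
  −(0.110)·log₂(0.110) = 0.3503
  −(0.435)·log₂(0.435) = 0.5224
  −(0.105)·log₂(0.105) = 0.3414
Sum: 0.1624 + 0.5254 + 0.3503 + 0.5224 + 0.3414 = 1.902 bits.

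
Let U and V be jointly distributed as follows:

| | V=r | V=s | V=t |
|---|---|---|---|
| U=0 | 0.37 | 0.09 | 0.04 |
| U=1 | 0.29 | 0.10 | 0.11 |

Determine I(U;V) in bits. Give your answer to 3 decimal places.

0.032 bits

Marginals: p(U) = (0.5000, 0.5000), p(V) = (0.6600, 0.1900, 0.1500).
I(U;V) = Σ p(x,y)·log₂[p(x,y)/(p(x)p(y))].
  (0,r): 0.37·log₂(1.1212) = 0.0611
  (0,s): 0.09·log₂(0.9474) = -0.0070
  (0,t): 0.04·log₂(0.5333) = -0.0363
  (1,r): 0.29·log₂(0.8788) = -0.0541
  (1,s): 0.10·log₂(1.0526) = 0.0074
  (1,t): 0.11·log₂(1.4667) = 0.0608
Sum = 0.032 bits.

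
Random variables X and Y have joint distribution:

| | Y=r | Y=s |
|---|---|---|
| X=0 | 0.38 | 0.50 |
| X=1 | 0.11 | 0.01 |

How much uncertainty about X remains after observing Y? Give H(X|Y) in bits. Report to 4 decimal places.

Marginals: p(X) = (0.8800, 0.1200), p(Y) = (0.4900, 0.5100).
H(X|Y) = Σ p(Y) · H(X|Y=·).
  Y=r: p=0.4900, H(X|Y=r) = 0.7683
  Y=s: p=0.5100, H(X|Y=s) = 0.1392
Weighted sum = 0.4475 bits.

0.4475 bits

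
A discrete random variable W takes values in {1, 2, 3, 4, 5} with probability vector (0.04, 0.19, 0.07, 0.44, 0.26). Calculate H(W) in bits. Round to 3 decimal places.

H(W) = −Σ p·log₂ p.
  −(0.04)·log₂(0.04) = 0.1858
  −(0.19)·log₂(0.19) = 0.4552
  −(0.07)·log₂(0.07) = 0.2686
  −(0.44)·log₂(0.44) = 0.5211
  −(0.26)·log₂(0.26) = 0.5053
Sum: 0.1858 + 0.4552 + 0.2686 + 0.5211 + 0.5053 = 1.936 bits.

1.936 bits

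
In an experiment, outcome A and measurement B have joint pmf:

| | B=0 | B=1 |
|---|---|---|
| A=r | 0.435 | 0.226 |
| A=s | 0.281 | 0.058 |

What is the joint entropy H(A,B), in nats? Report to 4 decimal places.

1.2201 nats

H(A,B) = −Σ p(x,y)·ln p(x,y) over all 4 cells.
  cell (r,0): −0.435·ln0.435 = 0.36210
  cell (r,1): −0.226·ln0.226 = 0.33611
  cell (s,0): −0.281·ln0.281 = 0.35670
  cell (s,1): −0.058·ln0.058 = 0.16514
Sum = 1.2201 nats.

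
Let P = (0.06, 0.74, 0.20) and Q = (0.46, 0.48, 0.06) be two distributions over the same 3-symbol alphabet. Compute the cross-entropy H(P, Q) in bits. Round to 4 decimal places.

H(P,Q) = −Σ p·log₂ q.
  −0.06·log₂(0.46) = 0.06722
  −0.74·log₂(0.48) = 0.78358
  −0.20·log₂(0.06) = 0.81178
H(P,Q) = 1.6626 bits.

1.6626 bits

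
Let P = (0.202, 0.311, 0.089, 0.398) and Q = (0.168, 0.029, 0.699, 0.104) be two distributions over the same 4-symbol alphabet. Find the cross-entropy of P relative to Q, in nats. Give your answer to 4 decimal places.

2.3941 nats

H(P,Q) = −Σ p·ln q.
  −0.202·ln(0.168) = 0.36033
  −0.311·ln(0.029) = 1.10108
  −0.089·ln(0.699) = 0.03187
  −0.398·ln(0.104) = 0.90082
H(P,Q) = 2.3941 nats.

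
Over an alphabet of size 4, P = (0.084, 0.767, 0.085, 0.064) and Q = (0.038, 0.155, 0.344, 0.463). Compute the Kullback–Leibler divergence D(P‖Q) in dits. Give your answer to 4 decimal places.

D(P‖Q) = Σ p·log₁₀(p/q).
  0.084·log₁₀(0.084/0.038) = 0.02894
  0.767·log₁₀(0.767/0.155) = 0.53265
  0.085·log₁₀(0.085/0.344) = -0.05161
  0.064·log₁₀(0.064/0.463) = -0.05500
D(P‖Q) = 0.4550 dits.

0.4550 dits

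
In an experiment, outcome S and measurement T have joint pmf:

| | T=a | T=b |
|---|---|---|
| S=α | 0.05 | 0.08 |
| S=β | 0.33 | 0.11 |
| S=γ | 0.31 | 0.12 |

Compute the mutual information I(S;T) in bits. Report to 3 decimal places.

0.044 bits

Marginals: p(S) = (0.1300, 0.4400, 0.4300), p(T) = (0.6900, 0.3100).
I(S;T) = Σ p(x,y)·log₂[p(x,y)/(p(x)p(y))].
  (α,a): 0.05·log₂(0.5574) = -0.0422
  (α,b): 0.08·log₂(1.9851) = 0.0791
  (β,a): 0.33·log₂(1.0870) = 0.0397
  (β,b): 0.11·log₂(0.8065) = -0.0341
  (γ,a): 0.31·log₂(1.0448) = 0.0196
  (γ,b): 0.12·log₂(0.9002) = -0.0182
Sum = 0.044 bits.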